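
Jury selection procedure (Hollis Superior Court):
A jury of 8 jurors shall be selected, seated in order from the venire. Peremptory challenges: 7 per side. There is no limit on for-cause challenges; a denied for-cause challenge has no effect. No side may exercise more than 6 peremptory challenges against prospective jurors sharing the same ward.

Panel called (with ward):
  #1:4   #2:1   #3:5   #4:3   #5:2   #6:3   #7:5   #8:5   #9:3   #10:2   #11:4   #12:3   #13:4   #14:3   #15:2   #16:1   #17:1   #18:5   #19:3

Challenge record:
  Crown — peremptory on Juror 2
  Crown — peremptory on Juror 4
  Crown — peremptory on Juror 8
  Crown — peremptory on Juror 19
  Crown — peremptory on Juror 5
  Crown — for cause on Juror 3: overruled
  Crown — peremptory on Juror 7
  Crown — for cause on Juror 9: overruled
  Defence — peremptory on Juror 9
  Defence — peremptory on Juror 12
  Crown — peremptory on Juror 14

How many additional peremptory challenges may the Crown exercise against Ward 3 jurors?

Crown peremptories so far: #2, #4, #8, #19, #5, #7, #14 — 7 of 7 used, 0 left overall.
Against Ward 3: #4, #19, #14 — 3 used; per-ward cap 6 leaves 3.
Binding limit: min(0, 3) = 0.

0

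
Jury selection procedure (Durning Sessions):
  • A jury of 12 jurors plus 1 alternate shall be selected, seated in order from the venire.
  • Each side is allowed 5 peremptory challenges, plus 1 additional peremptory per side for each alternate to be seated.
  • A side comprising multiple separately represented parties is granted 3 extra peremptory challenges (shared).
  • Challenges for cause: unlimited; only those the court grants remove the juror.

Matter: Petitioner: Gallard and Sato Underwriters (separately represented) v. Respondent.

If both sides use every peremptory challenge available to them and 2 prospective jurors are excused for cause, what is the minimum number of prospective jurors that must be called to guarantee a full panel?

Seats to fill: 12 + 1 alternates = 13.
Peremptories — Petitioner: 5 + 1×1 + 3 = 9; Respondent: 5 + 1×1 = 6; total 15.
For-cause removals: 2.
Minimum venire: 13 + 15 + 2 = 30.

30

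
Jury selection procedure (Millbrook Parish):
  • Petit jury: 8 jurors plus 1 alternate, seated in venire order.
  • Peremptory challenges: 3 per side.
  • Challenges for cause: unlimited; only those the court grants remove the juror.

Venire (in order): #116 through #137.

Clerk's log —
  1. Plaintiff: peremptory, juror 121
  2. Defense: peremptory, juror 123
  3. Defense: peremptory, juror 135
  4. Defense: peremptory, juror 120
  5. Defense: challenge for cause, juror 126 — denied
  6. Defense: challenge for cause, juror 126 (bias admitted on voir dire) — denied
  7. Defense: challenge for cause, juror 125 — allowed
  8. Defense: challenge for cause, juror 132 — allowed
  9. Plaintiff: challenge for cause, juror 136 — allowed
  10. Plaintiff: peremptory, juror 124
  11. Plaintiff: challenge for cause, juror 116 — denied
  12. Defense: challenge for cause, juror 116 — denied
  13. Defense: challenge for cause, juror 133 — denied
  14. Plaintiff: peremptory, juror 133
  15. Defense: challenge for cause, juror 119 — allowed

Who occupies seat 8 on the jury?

Removed: #119, #120, #121, #123, #124, #125, #132, #133, #135, #136. (#116, #126 stay — for-cause denied.)
Seating in order: seats 1–8 → #116, #117, #118, #122, #126, #127, #128, #129; alternates → #130.
So seat 8 is #129.

129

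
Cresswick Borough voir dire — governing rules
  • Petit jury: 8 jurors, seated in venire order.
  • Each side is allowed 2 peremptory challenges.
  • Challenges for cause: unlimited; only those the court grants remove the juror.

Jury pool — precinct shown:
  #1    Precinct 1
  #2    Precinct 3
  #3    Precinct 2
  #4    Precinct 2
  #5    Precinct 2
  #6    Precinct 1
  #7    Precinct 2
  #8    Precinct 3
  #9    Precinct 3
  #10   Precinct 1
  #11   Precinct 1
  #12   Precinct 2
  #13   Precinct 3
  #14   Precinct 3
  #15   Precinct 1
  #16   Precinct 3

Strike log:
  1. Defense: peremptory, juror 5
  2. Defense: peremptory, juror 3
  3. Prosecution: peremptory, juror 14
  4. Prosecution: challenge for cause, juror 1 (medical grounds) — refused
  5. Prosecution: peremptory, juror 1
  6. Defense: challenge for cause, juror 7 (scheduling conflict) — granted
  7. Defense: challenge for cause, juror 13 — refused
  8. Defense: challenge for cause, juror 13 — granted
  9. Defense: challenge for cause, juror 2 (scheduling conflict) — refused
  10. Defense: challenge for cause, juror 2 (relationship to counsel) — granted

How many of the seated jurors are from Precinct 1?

Removed: #1, #2, #3, #5, #7, #13, #14.
Seated jurors 1–8: #4, #6, #8, #9, #10, #11, #12, #15.
Of those, in Precinct 1: #6, #10, #11, #15 → 4.

4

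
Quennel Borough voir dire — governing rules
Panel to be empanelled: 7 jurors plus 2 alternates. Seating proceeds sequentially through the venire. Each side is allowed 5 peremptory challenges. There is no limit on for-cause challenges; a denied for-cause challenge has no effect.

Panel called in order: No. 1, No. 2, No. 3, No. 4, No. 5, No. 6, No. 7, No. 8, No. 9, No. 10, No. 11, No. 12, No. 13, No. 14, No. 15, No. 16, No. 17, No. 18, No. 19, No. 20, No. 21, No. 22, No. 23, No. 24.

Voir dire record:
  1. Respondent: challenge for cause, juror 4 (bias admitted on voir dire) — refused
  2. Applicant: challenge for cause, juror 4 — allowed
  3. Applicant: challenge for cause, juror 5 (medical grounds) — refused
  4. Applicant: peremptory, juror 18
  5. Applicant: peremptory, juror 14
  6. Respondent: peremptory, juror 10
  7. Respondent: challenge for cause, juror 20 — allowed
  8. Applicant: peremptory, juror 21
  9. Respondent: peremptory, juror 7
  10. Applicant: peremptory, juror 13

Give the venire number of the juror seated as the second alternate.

12

Removed: #4, #7, #10, #13, #14, #18, #20, #21. (#5 stays — for-cause denied.)
Seating in order: seats 1–7 → #1, #2, #3, #5, #6, #8, #9; alternates → #11, #12.
So alternate 2 is #12.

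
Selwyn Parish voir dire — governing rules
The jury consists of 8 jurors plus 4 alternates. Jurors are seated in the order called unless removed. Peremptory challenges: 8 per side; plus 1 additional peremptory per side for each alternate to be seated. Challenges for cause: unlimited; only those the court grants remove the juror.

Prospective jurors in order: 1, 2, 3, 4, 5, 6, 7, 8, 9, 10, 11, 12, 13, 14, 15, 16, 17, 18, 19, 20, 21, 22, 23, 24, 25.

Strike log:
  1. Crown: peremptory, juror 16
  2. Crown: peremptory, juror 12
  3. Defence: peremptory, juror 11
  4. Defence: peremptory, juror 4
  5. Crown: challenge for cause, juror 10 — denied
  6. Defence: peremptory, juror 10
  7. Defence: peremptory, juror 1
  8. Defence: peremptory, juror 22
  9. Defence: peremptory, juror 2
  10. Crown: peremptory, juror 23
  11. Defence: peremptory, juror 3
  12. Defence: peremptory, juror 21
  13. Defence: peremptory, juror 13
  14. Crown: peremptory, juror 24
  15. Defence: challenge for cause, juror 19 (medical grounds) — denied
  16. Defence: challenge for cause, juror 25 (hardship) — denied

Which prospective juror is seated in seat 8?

17

Removed: #1, #2, #3, #4, #10, #11, #12, #13, #16, #21, #22, #23, #24. (#19, #25 stay — for-cause denied.)
Seating in order: seats 1–8 → #5, #6, #7, #8, #9, #14, #15, #17; alternates → #18, #19, #20, #25.
So seat 8 is #17.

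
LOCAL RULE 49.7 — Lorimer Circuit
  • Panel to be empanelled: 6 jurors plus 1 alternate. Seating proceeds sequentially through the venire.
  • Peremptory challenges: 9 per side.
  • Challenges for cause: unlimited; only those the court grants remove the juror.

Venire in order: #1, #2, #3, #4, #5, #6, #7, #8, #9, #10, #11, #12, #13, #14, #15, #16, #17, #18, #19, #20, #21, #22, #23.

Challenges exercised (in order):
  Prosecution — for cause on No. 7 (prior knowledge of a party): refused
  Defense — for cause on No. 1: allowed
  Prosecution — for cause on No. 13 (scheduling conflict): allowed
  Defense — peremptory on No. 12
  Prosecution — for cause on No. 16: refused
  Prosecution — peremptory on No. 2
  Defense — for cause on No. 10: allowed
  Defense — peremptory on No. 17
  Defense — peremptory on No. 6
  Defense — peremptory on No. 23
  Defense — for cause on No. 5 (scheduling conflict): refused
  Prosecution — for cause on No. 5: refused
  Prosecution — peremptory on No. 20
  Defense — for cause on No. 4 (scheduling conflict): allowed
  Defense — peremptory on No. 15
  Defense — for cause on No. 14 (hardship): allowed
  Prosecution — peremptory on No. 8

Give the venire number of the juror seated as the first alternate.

Removed: #1, #2, #4, #6, #8, #10, #12, #13, #14, #15, #17, #20, #23. (#5, #7, #16 stay — for-cause denied.)
Seating in order: seats 1–6 → #3, #5, #7, #9, #11, #16; alternates → #18.
So alternate 1 is #18.

18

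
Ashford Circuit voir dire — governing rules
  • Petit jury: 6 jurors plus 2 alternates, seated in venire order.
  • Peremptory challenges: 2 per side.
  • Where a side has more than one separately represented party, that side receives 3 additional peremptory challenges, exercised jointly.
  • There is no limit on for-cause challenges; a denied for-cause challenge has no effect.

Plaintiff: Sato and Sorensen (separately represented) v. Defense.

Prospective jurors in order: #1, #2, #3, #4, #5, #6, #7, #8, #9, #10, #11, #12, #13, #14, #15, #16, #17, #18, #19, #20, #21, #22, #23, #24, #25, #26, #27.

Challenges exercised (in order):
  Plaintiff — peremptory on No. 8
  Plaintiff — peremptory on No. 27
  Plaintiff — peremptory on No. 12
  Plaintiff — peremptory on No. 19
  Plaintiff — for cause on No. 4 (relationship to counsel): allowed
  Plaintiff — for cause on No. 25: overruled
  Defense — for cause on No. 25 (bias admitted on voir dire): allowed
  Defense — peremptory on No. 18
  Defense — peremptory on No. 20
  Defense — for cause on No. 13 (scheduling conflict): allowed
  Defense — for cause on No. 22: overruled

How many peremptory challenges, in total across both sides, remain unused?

Plaintiff allotment: 2 base + 3 multi-party = 5. Defense allotment: 2.
Plaintiff peremptories used: #8, #27, #12, #19 — 4 (for-cause on #4, #25 don't count).
Defense peremptories used: #18, #20 — 2 (for-cause on #25, #13, #22 don't count).
Remaining: (5 − 4) + (2 − 2) = 1.

1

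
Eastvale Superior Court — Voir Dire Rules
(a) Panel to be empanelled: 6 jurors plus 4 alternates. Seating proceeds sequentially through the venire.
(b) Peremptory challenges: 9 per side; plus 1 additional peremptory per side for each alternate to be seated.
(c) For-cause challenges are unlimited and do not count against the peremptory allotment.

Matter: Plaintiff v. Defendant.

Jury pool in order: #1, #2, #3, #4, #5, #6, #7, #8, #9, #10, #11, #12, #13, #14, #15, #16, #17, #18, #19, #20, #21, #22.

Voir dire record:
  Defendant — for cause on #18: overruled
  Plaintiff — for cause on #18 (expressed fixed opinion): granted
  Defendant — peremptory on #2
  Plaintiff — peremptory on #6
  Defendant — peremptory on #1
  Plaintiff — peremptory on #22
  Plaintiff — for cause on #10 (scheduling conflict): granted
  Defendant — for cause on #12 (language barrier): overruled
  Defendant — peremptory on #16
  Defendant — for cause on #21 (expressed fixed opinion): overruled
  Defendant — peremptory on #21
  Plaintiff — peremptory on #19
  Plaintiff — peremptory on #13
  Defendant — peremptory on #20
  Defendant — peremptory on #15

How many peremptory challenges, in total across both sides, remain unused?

Plaintiff allotment: 9 base + 1 × 4 alternates = 13. Defendant allotment: 9 base + 1 × 4 alternates = 13.
Plaintiff peremptories used: #6, #22, #19, #13 — 4 (for-cause on #18, #10 don't count).
Defendant peremptories used: #2, #1, #16, #21, #20, #15 — 6 (for-cause on #18, #12, #21 don't count).
Remaining: (13 − 4) + (13 − 6) = 16.

16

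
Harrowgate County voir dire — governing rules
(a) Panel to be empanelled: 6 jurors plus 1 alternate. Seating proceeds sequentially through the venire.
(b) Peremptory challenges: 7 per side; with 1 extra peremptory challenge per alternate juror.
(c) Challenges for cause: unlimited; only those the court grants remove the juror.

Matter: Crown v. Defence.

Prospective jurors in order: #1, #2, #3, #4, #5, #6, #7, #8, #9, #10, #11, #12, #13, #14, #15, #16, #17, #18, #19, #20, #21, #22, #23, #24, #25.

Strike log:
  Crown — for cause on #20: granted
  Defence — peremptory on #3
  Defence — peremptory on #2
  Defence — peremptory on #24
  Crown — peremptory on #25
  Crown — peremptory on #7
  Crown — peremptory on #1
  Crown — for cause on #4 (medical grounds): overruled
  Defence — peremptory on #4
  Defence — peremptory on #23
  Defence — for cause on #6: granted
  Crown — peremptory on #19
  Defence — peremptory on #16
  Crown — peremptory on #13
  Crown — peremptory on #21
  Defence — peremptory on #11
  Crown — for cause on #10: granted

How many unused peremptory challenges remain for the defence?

1

Defence allotment: 7 base + 1 × 1 alternate = 8.
Defence peremptories used: #3, #2, #24, #4, #23, #16, #11 — 7 (the for-cause on #6 doesn't count).
Remaining: 8 − 7 = 1.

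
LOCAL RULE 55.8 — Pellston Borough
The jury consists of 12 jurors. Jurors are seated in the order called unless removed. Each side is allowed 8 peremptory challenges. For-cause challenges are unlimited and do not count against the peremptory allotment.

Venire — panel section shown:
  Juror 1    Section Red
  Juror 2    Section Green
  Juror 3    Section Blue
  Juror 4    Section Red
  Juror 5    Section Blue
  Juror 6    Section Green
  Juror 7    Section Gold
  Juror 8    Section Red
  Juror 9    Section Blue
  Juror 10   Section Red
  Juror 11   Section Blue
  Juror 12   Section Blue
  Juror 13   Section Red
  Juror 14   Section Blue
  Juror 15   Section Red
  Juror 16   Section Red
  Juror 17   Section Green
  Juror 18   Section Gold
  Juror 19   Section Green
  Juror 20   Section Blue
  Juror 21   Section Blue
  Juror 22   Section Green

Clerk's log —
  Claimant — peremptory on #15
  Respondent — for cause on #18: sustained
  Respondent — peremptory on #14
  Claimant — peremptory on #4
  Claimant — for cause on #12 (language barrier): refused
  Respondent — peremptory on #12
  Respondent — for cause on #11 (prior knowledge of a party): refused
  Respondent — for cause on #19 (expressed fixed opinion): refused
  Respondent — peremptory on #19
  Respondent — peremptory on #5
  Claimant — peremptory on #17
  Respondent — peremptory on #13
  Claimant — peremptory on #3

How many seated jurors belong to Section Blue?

4

Removed: #3, #4, #5, #12, #13, #14, #15, #17, #18, #19.
Seated jurors 1–12: #1, #2, #6, #7, #8, #9, #10, #11, #16, #20, #21, #22.
Of those, in Section Blue: #9, #11, #20, #21 → 4.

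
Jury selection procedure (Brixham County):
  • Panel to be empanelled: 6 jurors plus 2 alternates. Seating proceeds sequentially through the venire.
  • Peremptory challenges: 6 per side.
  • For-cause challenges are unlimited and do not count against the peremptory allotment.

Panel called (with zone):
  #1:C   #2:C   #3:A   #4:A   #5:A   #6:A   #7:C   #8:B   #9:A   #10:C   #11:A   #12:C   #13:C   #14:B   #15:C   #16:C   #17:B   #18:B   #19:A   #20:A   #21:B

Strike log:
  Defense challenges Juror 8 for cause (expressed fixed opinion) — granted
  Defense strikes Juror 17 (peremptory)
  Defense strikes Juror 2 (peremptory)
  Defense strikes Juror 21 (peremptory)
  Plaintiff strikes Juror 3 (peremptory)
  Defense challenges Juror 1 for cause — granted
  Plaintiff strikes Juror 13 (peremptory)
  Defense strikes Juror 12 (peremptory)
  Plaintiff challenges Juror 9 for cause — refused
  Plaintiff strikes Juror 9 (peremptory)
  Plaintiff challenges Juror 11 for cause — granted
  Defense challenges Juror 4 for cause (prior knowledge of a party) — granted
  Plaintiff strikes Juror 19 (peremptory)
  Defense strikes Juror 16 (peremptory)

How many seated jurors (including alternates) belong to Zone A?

3

Removed: #1, #2, #3, #4, #8, #9, #11, #12, #13, #16, #17, #19, #21.
Seated (8 incl. alternates): #5, #6, #7, #10, #14, #15, #18, #20.
Of those, in Zone A: #5, #6, #20 → 3.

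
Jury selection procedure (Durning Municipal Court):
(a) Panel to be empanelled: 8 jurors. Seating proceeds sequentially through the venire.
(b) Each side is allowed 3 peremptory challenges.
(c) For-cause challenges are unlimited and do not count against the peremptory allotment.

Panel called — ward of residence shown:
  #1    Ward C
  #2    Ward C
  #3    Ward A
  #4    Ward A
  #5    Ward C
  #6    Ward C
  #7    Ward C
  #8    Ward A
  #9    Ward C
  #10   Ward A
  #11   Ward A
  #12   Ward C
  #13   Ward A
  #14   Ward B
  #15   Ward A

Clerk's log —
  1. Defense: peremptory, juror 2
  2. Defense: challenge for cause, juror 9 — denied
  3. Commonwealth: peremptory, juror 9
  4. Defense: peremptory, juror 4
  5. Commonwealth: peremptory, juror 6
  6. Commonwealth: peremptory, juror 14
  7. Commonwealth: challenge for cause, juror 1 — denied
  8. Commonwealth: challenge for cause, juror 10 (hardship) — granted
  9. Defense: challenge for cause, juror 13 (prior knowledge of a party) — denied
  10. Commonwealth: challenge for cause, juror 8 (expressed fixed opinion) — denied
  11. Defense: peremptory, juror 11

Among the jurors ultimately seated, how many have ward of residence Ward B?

0

Removed: #2, #4, #6, #9, #10, #11, #14.
Seated jurors 1–8: #1, #3, #5, #7, #8, #12, #13, #15.
None of those are in Ward B → 0.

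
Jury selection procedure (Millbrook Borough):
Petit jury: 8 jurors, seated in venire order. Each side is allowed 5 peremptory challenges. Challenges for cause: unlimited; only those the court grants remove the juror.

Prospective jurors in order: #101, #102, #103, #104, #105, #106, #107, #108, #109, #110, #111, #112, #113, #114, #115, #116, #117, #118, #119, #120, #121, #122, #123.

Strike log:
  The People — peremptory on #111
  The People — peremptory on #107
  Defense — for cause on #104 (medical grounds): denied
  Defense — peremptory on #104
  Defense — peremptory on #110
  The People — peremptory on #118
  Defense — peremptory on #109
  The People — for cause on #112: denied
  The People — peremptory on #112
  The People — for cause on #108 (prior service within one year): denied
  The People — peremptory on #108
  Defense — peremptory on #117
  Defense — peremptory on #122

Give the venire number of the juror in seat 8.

Removed: #104, #107, #108, #109, #110, #111, #112, #117, #118, #122.
Seating in order: seats 1–8 → #101, #102, #103, #105, #106, #113, #114, #115.
So seat 8 is #115.

115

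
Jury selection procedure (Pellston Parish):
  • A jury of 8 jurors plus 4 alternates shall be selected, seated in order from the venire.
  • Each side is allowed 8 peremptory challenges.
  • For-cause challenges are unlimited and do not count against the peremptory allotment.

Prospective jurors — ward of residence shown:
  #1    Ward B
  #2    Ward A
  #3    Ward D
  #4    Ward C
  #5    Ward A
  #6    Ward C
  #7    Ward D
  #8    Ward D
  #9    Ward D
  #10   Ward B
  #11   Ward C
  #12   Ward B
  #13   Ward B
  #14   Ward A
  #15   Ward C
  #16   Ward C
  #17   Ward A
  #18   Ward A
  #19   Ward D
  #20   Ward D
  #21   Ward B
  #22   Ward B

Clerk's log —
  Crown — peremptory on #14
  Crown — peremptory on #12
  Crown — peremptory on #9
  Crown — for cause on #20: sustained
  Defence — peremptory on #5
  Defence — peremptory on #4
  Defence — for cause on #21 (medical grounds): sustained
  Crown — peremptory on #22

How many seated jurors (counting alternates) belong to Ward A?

2

Removed: #4, #5, #9, #12, #14, #20, #21, #22.
Seated (12 incl. alternates): #1, #2, #3, #6, #7, #8, #10, #11, #13, #15, #16, #17.
Of those, in Ward A: #2, #17 → 2.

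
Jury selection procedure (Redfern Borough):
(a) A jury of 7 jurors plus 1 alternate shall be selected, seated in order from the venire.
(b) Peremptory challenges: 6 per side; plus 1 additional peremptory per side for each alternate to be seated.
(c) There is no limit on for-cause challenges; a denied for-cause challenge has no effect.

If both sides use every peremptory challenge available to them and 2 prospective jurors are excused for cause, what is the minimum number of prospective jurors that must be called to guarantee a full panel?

24

Seats to fill: 7 + 1 alternates = 8.
Peremptories: 6 + 1×1 = 7 per side × 2 sides = 14.
For-cause removals: 2.
Minimum venire: 8 + 14 + 2 = 24.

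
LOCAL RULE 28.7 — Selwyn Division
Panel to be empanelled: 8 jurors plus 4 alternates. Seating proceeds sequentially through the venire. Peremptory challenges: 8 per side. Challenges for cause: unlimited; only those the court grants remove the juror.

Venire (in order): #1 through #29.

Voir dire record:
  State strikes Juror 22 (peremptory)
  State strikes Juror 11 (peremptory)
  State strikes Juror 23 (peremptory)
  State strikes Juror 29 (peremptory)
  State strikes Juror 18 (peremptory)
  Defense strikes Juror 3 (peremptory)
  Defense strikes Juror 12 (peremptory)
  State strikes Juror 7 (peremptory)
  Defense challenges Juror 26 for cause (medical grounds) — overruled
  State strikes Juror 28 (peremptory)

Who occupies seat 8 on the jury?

Removed: #3, #7, #11, #12, #18, #22, #23, #28, #29. (#26 stays — for-cause denied.)
Seating in order: seats 1–8 → #1, #2, #4, #5, #6, #8, #9, #10; alternates → #13, #14, #15, #16.
So seat 8 is #10.

10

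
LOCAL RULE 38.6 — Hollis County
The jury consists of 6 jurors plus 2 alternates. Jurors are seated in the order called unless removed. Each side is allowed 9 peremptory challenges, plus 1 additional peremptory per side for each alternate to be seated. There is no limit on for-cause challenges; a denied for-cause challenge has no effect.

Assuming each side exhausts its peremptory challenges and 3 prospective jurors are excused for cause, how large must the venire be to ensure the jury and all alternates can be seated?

Seats to fill: 6 + 2 alternates = 8.
Peremptories: 9 + 1×2 = 11 per side × 2 sides = 22.
For-cause removals: 3.
Minimum venire: 8 + 22 + 3 = 33.

33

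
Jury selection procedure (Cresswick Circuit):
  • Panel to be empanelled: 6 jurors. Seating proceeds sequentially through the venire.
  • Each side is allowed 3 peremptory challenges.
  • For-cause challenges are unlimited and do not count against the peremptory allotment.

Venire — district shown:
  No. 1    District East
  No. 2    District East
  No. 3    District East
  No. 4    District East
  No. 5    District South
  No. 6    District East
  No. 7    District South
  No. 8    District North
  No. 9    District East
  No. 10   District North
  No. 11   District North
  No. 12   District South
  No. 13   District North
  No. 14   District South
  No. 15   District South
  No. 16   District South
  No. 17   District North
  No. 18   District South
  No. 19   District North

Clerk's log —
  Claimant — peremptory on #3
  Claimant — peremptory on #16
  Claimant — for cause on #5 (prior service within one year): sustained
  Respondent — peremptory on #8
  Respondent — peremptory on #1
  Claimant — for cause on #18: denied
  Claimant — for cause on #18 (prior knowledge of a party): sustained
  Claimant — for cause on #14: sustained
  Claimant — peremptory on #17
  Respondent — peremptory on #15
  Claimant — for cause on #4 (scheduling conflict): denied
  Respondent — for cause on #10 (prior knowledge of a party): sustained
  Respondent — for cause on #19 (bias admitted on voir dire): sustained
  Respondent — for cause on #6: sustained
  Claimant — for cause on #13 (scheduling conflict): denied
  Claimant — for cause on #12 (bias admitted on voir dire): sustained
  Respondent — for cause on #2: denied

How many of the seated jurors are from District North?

Removed: #1, #3, #5, #6, #8, #10, #12, #14, #15, #16, #17, #18, #19.
Seated jurors 1–6: #2, #4, #7, #9, #11, #13.
Of those, in District North: #11, #13 → 2.

2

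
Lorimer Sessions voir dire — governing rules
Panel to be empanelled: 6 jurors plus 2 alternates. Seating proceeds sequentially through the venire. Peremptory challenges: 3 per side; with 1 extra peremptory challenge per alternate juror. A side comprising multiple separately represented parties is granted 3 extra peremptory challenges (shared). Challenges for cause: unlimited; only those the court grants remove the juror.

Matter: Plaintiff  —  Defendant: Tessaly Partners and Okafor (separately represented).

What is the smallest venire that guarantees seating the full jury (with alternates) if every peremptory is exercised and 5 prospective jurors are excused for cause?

26

Seats to fill: 6 + 2 alternates = 8.
Peremptories — Plaintiff: 3 + 1×2 = 5; Defendant: 3 + 1×2 + 3 = 8; total 13.
For-cause removals: 5.
Minimum venire: 8 + 13 + 5 = 26.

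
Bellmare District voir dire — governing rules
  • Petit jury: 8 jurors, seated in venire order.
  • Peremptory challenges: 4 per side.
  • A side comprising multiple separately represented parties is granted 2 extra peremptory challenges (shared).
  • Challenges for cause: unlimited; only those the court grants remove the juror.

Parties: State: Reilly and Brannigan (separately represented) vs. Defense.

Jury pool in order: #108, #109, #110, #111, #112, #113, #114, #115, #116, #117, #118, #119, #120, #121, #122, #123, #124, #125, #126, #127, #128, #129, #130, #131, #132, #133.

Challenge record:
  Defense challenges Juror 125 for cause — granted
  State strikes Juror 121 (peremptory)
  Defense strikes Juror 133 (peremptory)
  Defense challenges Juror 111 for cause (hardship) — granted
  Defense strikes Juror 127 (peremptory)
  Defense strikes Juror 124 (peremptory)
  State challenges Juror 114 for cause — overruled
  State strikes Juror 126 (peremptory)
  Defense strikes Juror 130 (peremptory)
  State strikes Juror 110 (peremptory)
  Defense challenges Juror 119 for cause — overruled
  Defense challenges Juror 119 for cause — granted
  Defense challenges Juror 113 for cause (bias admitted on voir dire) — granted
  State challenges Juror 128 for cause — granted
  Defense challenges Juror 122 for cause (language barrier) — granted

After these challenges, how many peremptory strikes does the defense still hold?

Defense allotment: 4.
Defense peremptories used: #133, #127, #124, #130 — 4 (for-cause on #125, #111, #119, #119, #113, #122 don't count).
Remaining: 4 − 4 = 0.

0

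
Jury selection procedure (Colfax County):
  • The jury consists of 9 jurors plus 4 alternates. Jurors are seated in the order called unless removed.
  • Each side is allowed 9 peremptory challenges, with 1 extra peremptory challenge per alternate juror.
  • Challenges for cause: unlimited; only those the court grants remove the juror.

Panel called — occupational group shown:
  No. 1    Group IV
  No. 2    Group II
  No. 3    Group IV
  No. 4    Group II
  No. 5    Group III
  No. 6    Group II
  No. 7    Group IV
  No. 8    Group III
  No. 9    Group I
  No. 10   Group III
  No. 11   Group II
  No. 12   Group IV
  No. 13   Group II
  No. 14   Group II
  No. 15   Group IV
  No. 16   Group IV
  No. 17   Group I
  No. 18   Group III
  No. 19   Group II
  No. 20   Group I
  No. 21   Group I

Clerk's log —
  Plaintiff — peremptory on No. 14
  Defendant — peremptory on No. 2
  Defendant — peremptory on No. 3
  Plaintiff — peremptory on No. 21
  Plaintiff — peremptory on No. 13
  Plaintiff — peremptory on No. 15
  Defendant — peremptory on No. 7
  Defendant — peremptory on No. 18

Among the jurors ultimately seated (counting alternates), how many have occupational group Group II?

4

Removed: #2, #3, #7, #13, #14, #15, #18, #21.
Seated (13 incl. alternates): #1, #4, #5, #6, #8, #9, #10, #11, #12, #16, #17, #19, #20.
Of those, in Group II: #4, #6, #11, #19 → 4.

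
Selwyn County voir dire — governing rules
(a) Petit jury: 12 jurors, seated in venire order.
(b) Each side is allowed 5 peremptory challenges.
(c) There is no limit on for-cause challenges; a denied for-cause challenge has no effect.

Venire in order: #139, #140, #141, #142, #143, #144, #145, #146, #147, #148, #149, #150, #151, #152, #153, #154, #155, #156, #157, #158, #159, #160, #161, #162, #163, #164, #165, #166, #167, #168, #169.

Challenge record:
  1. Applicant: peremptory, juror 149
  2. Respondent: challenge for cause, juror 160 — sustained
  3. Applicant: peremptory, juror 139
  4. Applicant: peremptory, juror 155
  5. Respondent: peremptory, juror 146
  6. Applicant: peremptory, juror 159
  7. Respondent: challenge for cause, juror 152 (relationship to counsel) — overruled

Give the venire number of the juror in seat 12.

Removed: #139, #146, #149, #155, #159, #160. (#152 stays — for-cause denied.)
Filling seats in venire order through position 12: #140, #141, #142, #143, #144, #145, #147, #148, #150, #151, #152, #153.
So seat 12 is #153.

153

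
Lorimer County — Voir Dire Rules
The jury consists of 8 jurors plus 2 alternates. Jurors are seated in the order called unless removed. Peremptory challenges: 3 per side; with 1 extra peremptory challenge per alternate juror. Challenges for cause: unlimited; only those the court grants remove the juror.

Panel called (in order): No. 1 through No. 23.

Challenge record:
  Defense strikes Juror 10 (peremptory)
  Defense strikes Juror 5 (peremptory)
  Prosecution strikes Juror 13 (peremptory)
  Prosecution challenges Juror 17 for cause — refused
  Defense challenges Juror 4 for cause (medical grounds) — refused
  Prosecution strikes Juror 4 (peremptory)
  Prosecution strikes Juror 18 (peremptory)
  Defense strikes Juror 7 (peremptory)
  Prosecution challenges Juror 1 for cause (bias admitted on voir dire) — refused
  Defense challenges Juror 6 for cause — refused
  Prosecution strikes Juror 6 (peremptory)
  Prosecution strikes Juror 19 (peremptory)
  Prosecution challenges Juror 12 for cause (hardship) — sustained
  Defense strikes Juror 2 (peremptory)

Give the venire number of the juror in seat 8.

Removed: #2, #4, #5, #6, #7, #10, #12, #13, #18, #19. (#1, #17 stay — for-cause denied.)
Seating in order: seats 1–8 → #1, #3, #8, #9, #11, #14, #15, #16; alternates → #17, #20.
So seat 8 is #16.

16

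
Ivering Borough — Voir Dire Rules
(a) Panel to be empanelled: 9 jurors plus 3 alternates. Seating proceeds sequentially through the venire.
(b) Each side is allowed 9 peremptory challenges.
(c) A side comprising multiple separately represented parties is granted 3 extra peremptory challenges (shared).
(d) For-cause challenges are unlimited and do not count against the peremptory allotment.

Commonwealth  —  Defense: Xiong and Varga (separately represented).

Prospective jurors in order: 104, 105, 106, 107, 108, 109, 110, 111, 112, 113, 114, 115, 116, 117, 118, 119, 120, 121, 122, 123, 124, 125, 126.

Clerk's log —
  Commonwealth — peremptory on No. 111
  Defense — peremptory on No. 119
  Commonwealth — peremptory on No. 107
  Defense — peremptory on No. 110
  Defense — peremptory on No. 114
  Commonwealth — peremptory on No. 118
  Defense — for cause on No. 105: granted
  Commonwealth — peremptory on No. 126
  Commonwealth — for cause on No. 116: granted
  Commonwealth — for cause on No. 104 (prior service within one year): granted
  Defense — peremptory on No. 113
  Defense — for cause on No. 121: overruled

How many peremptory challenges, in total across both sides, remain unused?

13

Commonwealth allotment: 9. Defense allotment: 9 base + 3 multi-party = 12.
Commonwealth peremptories used: #111, #107, #118, #126 — 4 (for-cause on #116, #104 don't count).
Defense peremptories used: #119, #110, #114, #113 — 4 (for-cause on #105, #121 don't count).
Remaining: (9 − 4) + (12 − 4) = 13.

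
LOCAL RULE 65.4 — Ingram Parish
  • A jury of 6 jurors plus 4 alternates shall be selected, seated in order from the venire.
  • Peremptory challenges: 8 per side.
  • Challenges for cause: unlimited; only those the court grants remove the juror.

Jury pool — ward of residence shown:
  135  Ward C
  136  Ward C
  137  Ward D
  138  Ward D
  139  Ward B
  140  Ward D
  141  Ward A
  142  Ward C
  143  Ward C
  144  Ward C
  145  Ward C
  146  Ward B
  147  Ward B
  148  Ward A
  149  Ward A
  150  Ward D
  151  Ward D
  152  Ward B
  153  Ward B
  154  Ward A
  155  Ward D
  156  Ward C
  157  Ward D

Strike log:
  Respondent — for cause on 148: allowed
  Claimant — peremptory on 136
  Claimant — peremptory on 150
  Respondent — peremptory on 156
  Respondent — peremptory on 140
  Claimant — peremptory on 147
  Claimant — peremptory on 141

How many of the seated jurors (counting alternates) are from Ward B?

Removed: #136, #140, #141, #147, #148, #150, #156.
Seated (10 incl. alternates): #135, #137, #138, #139, #142, #143, #144, #145, #146, #149.
Of those, in Ward B: #139, #146 → 2.

2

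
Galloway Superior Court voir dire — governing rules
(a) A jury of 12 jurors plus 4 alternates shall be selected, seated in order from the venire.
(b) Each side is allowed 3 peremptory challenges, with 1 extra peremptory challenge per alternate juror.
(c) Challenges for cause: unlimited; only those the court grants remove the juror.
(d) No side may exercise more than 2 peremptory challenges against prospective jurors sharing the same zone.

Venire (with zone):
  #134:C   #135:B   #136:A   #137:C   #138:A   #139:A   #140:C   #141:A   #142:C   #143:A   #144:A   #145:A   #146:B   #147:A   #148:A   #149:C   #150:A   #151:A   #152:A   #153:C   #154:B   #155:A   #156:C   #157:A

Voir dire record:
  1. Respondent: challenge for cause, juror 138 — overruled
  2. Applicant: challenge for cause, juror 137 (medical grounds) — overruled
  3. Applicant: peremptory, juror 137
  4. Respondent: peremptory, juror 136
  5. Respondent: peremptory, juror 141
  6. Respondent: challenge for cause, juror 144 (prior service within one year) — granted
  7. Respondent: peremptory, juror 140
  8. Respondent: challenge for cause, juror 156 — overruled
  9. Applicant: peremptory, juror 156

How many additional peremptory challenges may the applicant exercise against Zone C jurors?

Applicant peremptories so far: #137, #156 — 2 of 7 used, 5 left overall.
Against Zone C: #137, #156 — 2 used; per-zone cap 2 leaves 0.
Binding limit: min(5, 0) = 0.

0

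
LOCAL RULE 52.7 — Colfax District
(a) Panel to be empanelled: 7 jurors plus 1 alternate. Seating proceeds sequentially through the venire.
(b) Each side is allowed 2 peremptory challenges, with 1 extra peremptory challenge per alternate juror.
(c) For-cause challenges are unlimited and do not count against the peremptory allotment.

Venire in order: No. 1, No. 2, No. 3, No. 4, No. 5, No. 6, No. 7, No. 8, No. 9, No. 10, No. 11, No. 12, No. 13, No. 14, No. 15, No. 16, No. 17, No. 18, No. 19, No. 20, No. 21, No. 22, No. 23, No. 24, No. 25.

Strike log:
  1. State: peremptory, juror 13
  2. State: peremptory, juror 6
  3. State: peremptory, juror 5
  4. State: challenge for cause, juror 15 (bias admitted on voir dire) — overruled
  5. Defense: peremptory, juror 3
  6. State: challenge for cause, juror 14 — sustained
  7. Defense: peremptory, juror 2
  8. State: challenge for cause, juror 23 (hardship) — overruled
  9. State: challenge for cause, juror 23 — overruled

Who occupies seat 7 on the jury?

11

Removed: #2, #3, #5, #6, #13, #14. (#15, #23 stay — for-cause denied.)
Filling seats in venire order through position 7: #1, #4, #7, #8, #9, #10, #11.
So seat 7 is #11.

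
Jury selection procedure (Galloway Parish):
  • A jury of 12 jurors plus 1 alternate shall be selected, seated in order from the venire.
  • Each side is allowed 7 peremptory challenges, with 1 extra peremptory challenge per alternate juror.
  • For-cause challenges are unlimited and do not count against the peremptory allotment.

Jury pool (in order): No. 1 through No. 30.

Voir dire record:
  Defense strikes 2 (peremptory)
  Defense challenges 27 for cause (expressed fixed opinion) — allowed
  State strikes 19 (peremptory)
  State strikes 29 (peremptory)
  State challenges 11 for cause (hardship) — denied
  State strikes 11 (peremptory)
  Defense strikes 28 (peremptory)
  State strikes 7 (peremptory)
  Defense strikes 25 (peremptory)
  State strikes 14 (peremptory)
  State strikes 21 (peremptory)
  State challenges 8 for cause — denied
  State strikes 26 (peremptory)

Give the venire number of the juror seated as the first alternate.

Removed: #2, #7, #11, #14, #19, #21, #25, #26, #27, #28, #29. (#8 stays — for-cause denied.)
Seating in order: seats 1–12 → #1, #3, #4, #5, #6, #8, #9, #10, #12, #13, #15, #16; alternates → #17.
So alternate 1 is #17.

17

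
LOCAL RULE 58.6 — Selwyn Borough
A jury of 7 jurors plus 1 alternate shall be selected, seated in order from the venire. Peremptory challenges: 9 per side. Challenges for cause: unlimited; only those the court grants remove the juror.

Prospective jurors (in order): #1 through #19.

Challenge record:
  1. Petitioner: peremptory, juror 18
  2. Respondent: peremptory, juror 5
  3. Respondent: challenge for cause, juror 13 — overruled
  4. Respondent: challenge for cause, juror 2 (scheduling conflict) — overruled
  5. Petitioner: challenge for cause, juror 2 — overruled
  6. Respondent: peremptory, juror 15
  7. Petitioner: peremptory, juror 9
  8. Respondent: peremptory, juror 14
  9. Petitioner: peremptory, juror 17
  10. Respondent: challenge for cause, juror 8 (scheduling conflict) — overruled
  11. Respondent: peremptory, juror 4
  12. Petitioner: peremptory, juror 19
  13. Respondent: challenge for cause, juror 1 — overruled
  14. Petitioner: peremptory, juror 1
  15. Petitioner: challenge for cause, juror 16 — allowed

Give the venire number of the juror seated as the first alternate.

Removed: #1, #4, #5, #9, #14, #15, #16, #17, #18, #19. (#2, #8, #13 stay — for-cause denied.)
Seating in order: seats 1–7 → #2, #3, #6, #7, #8, #10, #11; alternates → #12.
So alternate 1 is #12.

12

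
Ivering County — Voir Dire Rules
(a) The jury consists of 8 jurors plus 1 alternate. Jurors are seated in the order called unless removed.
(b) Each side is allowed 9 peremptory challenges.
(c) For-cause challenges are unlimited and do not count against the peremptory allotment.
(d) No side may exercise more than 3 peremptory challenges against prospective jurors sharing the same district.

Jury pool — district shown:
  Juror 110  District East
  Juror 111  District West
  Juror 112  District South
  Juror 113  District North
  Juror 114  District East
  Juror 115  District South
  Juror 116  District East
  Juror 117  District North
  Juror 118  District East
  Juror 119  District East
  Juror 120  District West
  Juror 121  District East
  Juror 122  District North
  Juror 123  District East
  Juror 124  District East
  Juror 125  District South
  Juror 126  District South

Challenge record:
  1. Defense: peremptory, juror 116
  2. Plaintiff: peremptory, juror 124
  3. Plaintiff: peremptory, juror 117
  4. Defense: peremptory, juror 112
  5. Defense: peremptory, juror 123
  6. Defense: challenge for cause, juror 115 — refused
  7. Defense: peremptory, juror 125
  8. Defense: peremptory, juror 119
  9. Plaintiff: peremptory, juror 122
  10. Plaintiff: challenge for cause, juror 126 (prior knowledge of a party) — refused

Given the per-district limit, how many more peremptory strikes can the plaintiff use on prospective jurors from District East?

Plaintiff peremptories so far: #124, #117, #122 — 3 of 9 used, 6 left overall.
Against District East: #124 — 1 used; per-district cap 3 leaves 2.
Binding limit: min(6, 2) = 2.

2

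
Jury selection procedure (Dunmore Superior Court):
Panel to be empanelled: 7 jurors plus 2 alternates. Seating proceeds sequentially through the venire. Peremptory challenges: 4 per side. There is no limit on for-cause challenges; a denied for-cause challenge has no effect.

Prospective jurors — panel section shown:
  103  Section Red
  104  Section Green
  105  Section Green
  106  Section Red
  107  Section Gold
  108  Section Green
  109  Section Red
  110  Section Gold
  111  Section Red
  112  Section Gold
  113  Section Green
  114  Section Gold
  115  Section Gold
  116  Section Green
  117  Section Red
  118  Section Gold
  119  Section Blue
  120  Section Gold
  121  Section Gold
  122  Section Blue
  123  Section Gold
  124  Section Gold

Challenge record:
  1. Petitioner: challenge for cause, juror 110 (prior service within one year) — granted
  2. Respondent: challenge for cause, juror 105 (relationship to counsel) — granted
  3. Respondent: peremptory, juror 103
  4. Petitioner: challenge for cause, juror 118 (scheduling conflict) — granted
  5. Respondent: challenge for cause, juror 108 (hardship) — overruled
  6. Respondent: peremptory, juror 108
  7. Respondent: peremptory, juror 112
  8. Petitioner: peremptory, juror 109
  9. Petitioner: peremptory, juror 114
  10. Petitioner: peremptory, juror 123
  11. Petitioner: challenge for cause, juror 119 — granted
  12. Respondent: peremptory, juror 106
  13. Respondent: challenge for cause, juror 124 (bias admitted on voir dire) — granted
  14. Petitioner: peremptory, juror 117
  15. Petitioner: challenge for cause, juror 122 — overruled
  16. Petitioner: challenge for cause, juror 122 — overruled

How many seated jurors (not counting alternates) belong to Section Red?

Removed: #103, #105, #106, #108, #109, #110, #112, #114, #117, #118, #119, #123, #124.
Seated jurors 1–7: #104, #107, #111, #113, #115, #116, #120 (alternates #121, #122 not counted).
Of those, in Section Red: #111 → 1.

1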